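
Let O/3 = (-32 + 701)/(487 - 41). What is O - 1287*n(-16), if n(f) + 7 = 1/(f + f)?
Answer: 289719/32 ≈ 9053.7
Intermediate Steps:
n(f) = -7 + 1/(2*f) (n(f) = -7 + 1/(f + f) = -7 + 1/(2*f))
O = 9/2 (O = 3*((-32 + 701)/(487 - 41)) = 3*(669/446) = 3*(669*(1/446)) = 3*(3/2) = 9/2 ≈ 4.5000)
O - 1287*n(-16) = 9/2 - 1287*(-7 + (½)/(-16)) = 9/2 - 1287*(-7 + (½)*(-1/16)) = 9/2 - 1287*(-7 - 1/32) = 9/2 - 1287*(-225/32) = 9/2 + 289575/32 = 289719/32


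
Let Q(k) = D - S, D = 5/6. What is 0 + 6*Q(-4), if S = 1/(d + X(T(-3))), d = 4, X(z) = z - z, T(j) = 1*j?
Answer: 7/2 ≈ 3.5000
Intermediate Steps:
T(j) = j
X(z) = 0
D = ⅚ (D = 5*(⅙) = ⅚ ≈ 0.83333)
S = ¼ (S = 1/(4 + 0) = 1/4 = ¼ ≈ 0.25000)
Q(k) = 7/12 (Q(k) = ⅚ - 1*¼ = ⅚ - ¼ = 7/12)
0 + 6*Q(-4) = 0 + 6*(7/12) = 0 + 7/2 = 7/2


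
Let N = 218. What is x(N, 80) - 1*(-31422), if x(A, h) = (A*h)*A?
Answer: 3833342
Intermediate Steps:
x(A, h) = h*A²
x(N, 80) - 1*(-31422) = 80*218² - 1*(-31422) = 80*47524 + 31422 = 3801920 + 31422 = 3833342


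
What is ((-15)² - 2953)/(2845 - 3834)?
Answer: 2728/989 ≈ 2.7583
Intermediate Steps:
((-15)² - 2953)/(2845 - 3834) = (225 - 2953)/(-989) = -2728*(-1/989) = 2728/989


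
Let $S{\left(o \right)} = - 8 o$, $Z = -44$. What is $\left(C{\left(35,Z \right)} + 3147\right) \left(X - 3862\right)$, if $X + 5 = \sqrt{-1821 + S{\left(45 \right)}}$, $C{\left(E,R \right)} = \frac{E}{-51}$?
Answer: $- \frac{206835518}{17} + \frac{160462 i \sqrt{2181}}{51} \approx -1.2167 \cdot 10^{7} + 1.4694 \cdot 10^{5} i$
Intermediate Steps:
$C{\left(E,R \right)} = - \frac{E}{51}$ ($C{\left(E,R \right)} = E \left(- \frac{1}{51}\right) = - \frac{E}{51}$)
$X = -5 + i \sqrt{2181}$ ($X = -5 + \sqrt{-1821 - 360} = -5 + \sqrt{-2181} = -5 + i \sqrt{2181} \approx -5.0 + 46.701 i$)
$\left(C{\left(35,Z \right)} + 3147\right) \left(X - 3862\right) = \left(\left(- \frac{1}{51}\right) 35 + 3147\right) \left(\left(-5 + i \sqrt{2181}\right) - 3862\right) = \left(- \frac{35}{51} + 3147\right) \left(-3867 + i \sqrt{2181}\right) = \frac{160462 \left(-3867 + i \sqrt{2181}\right)}{51} = - \frac{206835518}{17} + \frac{160462 i \sqrt{2181}}{51}$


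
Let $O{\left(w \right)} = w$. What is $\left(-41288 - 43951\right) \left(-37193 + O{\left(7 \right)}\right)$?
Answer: $3169697454$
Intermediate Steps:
$\left(-41288 - 43951\right) \left(-37193 + O{\left(7 \right)}\right) = \left(-41288 - 43951\right) \left(-37193 + 7\right) = \left(-85239\right) \left(-37186\right) = 3169697454$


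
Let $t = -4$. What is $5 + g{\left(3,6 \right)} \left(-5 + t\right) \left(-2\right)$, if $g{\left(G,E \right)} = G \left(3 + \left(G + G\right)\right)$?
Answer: $491$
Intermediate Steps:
$g{\left(G,E \right)} = G \left(3 + 2 G\right)$
$5 + g{\left(3,6 \right)} \left(-5 + t\right) \left(-2\right) = 5 + 3 \left(3 + 2 \cdot 3\right) \left(-5 - 4\right) \left(-2\right) = 5 + 3 \left(3 + 6\right) \left(-9\right) \left(-2\right) = 5 + 3 \cdot 9 \left(-9\right) \left(-2\right) = 5 + 27 \left(-9\right) \left(-2\right) = 5 - -486 = 5 + 486 = 491$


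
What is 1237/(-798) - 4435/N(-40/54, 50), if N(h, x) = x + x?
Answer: -366283/7980 ≈ -45.900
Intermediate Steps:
N(h, x) = 2*x
1237/(-798) - 4435/N(-40/54, 50) = 1237/(-798) - 4435/(2*50) = 1237*(-1/798) - 4435/100 = -1237/798 - 4435*1/100 = -1237/798 - 887/20 = -366283/7980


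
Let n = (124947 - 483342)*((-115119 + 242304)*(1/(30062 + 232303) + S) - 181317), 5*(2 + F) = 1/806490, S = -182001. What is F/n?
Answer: -141063148409/585138458666481771097253250 ≈ -2.4108e-16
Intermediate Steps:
F = -8064899/4032450 (F = -2 + (⅕)/806490 = -2 + (⅕)*(1/806490) = -2 + 1/4032450 = -8064899/4032450 ≈ -2.0000)
n = 145107430635589225185/17491 (n = (124947 - 483342)*((-115119 + 242304)*(1/(30062 + 232303) - 182001) - 181317) = -358395*(127185*(1/262365 - 182001) - 181317) = -358395*(127185*(-47750692364/262365) - 181317) = -358395*(-404878120554356/17491 - 181317) = -358395*(-404881291970003/17491) = 145107430635589225185/17491 ≈ 8.2961e+15)
F/n = -8064899/(4032450*145107430635589225185/17491) = -8064899/4032450*17491/145107430635589225185 = -141063148409/585138458666481771097253250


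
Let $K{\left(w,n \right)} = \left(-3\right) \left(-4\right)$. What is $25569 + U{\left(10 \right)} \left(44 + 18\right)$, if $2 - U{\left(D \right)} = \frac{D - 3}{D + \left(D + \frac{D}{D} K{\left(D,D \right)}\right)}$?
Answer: $\frac{410871}{16} \approx 25679.0$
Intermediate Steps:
$K{\left(w,n \right)} = 12$
$U{\left(D \right)} = 2 - \frac{-3 + D}{12 + 2 D}$ ($U{\left(D \right)} = 2 - \frac{D - 3}{D + \left(D + \frac{D}{D} 12\right)} = 2 - \frac{-3 + D}{D + \left(D + 1 \cdot 12\right)} = 2 - \frac{-3 + D}{D + \left(D + 12\right)} = 2 - \frac{-3 + D}{D + \left(12 + D\right)} = 2 - \frac{-3 + D}{12 + 2 D}$)
$25569 + U{\left(10 \right)} \left(44 + 18\right) = 25569 + \frac{3 \left(9 + 10\right)}{2 \left(6 + 10\right)} \left(44 + 18\right) = 25569 + \frac{3}{2} \cdot \frac{1}{16} \cdot 19 \cdot 62 = 25569 + \frac{57}{32} \cdot 62 = 25569 + \frac{1767}{16} = \frac{410871}{16}$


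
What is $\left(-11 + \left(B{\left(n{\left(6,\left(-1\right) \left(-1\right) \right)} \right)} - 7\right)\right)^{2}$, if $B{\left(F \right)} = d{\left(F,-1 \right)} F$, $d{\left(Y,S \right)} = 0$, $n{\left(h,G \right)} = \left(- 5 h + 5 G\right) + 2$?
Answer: $324$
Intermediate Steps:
$n{\left(h,G \right)} = 2 - 5 h + 5 G$
$B{\left(F \right)} = 0$ ($B{\left(F \right)} = 0 F = 0$)
$\left(-11 + \left(B{\left(n{\left(6,\left(-1\right) \left(-1\right) \right)} \right)} - 7\right)\right)^{2} = \left(-11 + \left(0 - 7\right)\right)^{2} = \left(-11 - 7\right)^{2} = \left(-18\right)^{2} = 324$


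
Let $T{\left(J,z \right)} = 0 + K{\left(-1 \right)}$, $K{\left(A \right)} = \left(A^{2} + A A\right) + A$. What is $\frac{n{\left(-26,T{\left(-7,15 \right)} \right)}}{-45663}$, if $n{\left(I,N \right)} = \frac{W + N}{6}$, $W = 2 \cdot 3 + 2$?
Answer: $- \frac{1}{30442} \approx -3.2849 \cdot 10^{-5}$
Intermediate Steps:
$W = 8$ ($W = 6 + 2 = 8$)
$K{\left(A \right)} = A + 2 A^{2}$ ($K{\left(A \right)} = \left(A^{2} + A^{2}\right) + A = 2 A^{2} + A = A + 2 A^{2}$)
$T{\left(J,z \right)} = 1$ ($T{\left(J,z \right)} = 0 - \left(1 + 2 \left(-1\right)\right) = 0 - \left(1 - 2\right) = 0 - -1 = 0 + 1 = 1$)
$n{\left(I,N \right)} = \frac{4}{3} + \frac{N}{6}$ ($n{\left(I,N \right)} = \frac{8 + N}{6} = \left(8 + N\right) \frac{1}{6} = \frac{4}{3} + \frac{N}{6}$)
$\frac{n{\left(-26,T{\left(-7,15 \right)} \right)}}{-45663} = \frac{\frac{4}{3} + \frac{1}{6} \cdot 1}{-45663} = \left(\frac{4}{3} + \frac{1}{6}\right) \left(- \frac{1}{45663}\right) = \frac{3}{2} \left(- \frac{1}{45663}\right) = - \frac{1}{30442}$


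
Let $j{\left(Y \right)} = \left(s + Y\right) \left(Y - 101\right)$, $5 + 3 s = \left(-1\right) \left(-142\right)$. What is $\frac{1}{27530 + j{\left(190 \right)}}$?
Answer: $\frac{3}{145513} \approx 2.0617 \cdot 10^{-5}$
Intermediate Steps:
$s = \frac{137}{3}$ ($s = - \frac{5}{3} + \frac{\left(-1\right) \left(-142\right)}{3} = - \frac{5}{3} + \frac{1}{3} \cdot 142 = - \frac{5}{3} + \frac{142}{3} = \frac{137}{3} \approx 45.667$)
$j{\left(Y \right)} = \left(-101 + Y\right) \left(\frac{137}{3} + Y\right)$ ($j{\left(Y \right)} = \left(\frac{137}{3} + Y\right) \left(Y - 101\right) = \left(\frac{137}{3} + Y\right) \left(-101 + Y\right) = \left(-101 + Y\right) \left(\frac{137}{3} + Y\right)$)
$\frac{1}{27530 + j{\left(190 \right)}} = \frac{1}{27530 - \left(\frac{45377}{3} - 36100\right)} = \frac{1}{27530 - - \frac{62923}{3}} = \frac{1}{27530 + \frac{62923}{3}} = \frac{1}{\frac{145513}{3}} = \frac{3}{145513}$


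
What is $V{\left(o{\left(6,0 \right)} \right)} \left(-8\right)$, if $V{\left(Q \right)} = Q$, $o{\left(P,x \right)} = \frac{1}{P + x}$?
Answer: $- \frac{4}{3} \approx -1.3333$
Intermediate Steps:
$V{\left(o{\left(6,0 \right)} \right)} \left(-8\right) = \frac{1}{6 + 0} \left(-8\right) = \frac{1}{6} \left(-8\right) = - \frac{4}{3}$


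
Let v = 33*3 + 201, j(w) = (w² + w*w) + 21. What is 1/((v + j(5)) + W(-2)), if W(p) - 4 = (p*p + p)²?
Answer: 1/379 ≈ 0.0026385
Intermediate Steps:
W(p) = 4 + (p + p²)² (W(p) = 4 + (p*p + p)² = 4 + (p² + p)² = 4 + (p + p²)²)
j(w) = 21 + 2*w² (j(w) = (w² + w²) + 21 = 2*w² + 21 = 21 + 2*w²)
v = 300 (v = 99 + 201 = 300)
1/((v + j(5)) + W(-2)) = 1/((300 + (21 + 2*5²)) + (4 + (-2)²*(1 - 2)²)) = 1/((300 + (21 + 2*25)) + (4 + 4*(-1)²)) = 1/((300 + (21 + 50)) + (4 + 4*1)) = 1/((300 + 71) + (4 + 4)) = 1/(371 + 8) = 1/379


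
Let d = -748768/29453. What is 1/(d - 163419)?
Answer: -29453/4813928575 ≈ -6.1183e-6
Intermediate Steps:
d = -748768/29453 (d = -748768*1/29453 = -748768/29453 ≈ -25.422)
1/(d - 163419) = 1/(-748768/29453 - 163419) = 1/(-4813928575/29453) = -29453/4813928575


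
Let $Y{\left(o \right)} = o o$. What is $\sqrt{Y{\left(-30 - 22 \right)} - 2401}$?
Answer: $\sqrt{303} \approx 17.407$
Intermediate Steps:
$Y{\left(o \right)} = o^{2}$
$\sqrt{Y{\left(-30 - 22 \right)} - 2401} = \sqrt{\left(-30 - 22\right)^{2} - 2401} = \sqrt{\left(-52\right)^{2} - 2401} = \sqrt{2704 - 2401} = \sqrt{303}$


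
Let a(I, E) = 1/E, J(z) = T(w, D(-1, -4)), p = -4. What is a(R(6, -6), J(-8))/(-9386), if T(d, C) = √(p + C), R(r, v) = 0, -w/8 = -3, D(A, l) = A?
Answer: I*√5/46930 ≈ 4.7647e-5*I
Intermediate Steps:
w = 24 (w = -8*(-3) = 24)
T(d, C) = √(-4 + C)
J(z) = I*√5 (J(z) = √(-4 - 1) = √(-5) = I*√5)
a(R(6, -6), J(-8))/(-9386) = 1/((I*√5)*(-9386)) = -I*√5/5*(-1/9386) = I*√5/46930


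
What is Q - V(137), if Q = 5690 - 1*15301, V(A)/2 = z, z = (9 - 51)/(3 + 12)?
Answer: -48027/5 ≈ -9605.4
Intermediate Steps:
z = -14/5 (z = -42/15 = -42*1/15 = -14/5 ≈ -2.8000)
V(A) = -28/5 (V(A) = 2*(-14/5) = -28/5)
Q = -9611 (Q = 5690 - 15301 = -9611)
Q - V(137) = -9611 - 1*(-28/5) = -9611 + 28/5 = -48027/5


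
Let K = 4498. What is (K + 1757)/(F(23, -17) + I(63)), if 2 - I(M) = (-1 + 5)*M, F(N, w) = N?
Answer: -6255/227 ≈ -27.555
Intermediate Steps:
I(M) = 2 - 4*M (I(M) = 2 - (-1 + 5)*M = 2 - 4*M)
(K + 1757)/(F(23, -17) + I(63)) = (4498 + 1757)/(23 + (2 - 4*63)) = 6255/(23 + (2 - 252)) = 6255/(23 - 250) = 6255/(-227) = 6255*(-1/227) = -6255/227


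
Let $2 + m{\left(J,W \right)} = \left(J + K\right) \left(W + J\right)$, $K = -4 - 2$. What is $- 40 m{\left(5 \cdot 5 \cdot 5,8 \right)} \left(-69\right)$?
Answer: $43677000$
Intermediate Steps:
$K = -6$ ($K = -4 - 2 = -6$)
$m{\left(J,W \right)} = -2 + \left(-6 + J\right) \left(J + W\right)$ ($m{\left(J,W \right)} = -2 + \left(J - 6\right) \left(W + J\right) = -2 + \left(-6 + J\right) \left(J + W\right)$)
$- 40 m{\left(5 \cdot 5 \cdot 5,8 \right)} \left(-69\right) = - 40 \left(-2 + \left(5 \cdot 5 \cdot 5\right)^{2} - 6 \cdot 5 \cdot 5 \cdot 5 - 48 + 5 \cdot 5 \cdot 5 \cdot 8\right) \left(-69\right) = - 40 \left(-2 + \left(25 \cdot 5\right)^{2} - 6 \cdot 25 \cdot 5 - 48 + 25 \cdot 5 \cdot 8\right) \left(-69\right) = - 40 \left(-2 + 125^{2} - 750 - 48 + 125 \cdot 8\right) \left(-69\right) = - 40 \left(-2 + 15625 - 750 - 48 + 1000\right) \left(-69\right) = \left(-40\right) 15825 \left(-69\right) = \left(-633000\right) \left(-69\right) = 43677000$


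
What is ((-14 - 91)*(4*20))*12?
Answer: -100800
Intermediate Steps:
((-14 - 91)*(4*20))*12 = -105*80*12 = -8400*12 = -100800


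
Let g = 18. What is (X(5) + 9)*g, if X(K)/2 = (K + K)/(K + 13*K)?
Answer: 1170/7 ≈ 167.14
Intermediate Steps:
X(K) = 2/7 (X(K) = 2*((K + K)/(K + 13*K)) = 2*((2*K)/((14*K))) = 2*((2*K)*(1/(14*K))) = 2*(⅐) = 2/7)
(X(5) + 9)*g = (2/7 + 9)*18 = (65/7)*18 = 1170/7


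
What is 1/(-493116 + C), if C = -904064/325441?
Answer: -325441/160481068220 ≈ -2.0279e-6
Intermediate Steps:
C = -904064/325441 (C = -904064*1/325441 = -904064/325441 ≈ -2.7780)
1/(-493116 + C) = 1/(-493116 - 904064/325441) = 1/(-160481068220/325441) = -325441/160481068220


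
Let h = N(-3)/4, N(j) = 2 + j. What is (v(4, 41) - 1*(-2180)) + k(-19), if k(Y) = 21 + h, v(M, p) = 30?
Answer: 8923/4 ≈ 2230.8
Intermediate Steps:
h = -1/4 (h = (2 - 3)/4 = -1*1/4 = -1/4 ≈ -0.25000)
k(Y) = 83/4 (k(Y) = 21 - 1/4 = 83/4)
(v(4, 41) - 1*(-2180)) + k(-19) = (30 - 1*(-2180)) + 83/4 = (30 + 2180) + 83/4 = 2210 + 83/4 = 8923/4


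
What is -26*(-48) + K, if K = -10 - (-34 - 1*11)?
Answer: 1283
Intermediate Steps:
K = 35 (K = -10 - (-34 - 11) = -10 - 1*(-45) = -10 + 45 = 35)
-26*(-48) + K = -26*(-48) + 35 = 1248 + 35 = 1283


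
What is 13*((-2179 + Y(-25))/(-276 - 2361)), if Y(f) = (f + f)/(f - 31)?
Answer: 264277/24612 ≈ 10.738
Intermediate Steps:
Y(f) = 2*f/(-31 + f) (Y(f) = (2*f)/(-31 + f) = 2*f/(-31 + f))
13*((-2179 + Y(-25))/(-276 - 2361)) = 13*((-2179 + 2*(-25)/(-31 - 25))/(-276 - 2361)) = 13*((-2179 + 2*(-25)/(-56))/(-2637)) = 13*((-2179 + 2*(-25)*(-1/56))*(-1/2637)) = 13*((-2179 + 25/28)*(-1/2637)) = 13*(-60987/28*(-1/2637)) = 13*(20329/24612) = 264277/24612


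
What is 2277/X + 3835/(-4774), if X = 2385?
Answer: 191547/1265110 ≈ 0.15141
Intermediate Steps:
2277/X + 3835/(-4774) = 2277/2385 + 3835/(-4774) = 2277*(1/2385) + 3835*(-1/4774) = 253/265 - 3835/4774 = 191547/1265110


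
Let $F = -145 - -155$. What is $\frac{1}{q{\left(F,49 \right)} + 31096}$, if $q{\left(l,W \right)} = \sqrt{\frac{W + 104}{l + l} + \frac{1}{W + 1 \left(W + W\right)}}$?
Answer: $\frac{91422240}{2842865952529} - \frac{14 \sqrt{337665}}{2842865952529} \approx 3.2156 \cdot 10^{-5}$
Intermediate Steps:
$F = 10$ ($F = -145 + 155 = 10$)
$q{\left(l,W \right)} = \sqrt{\frac{1}{3 W} + \frac{104 + W}{2 l}}$ ($q{\left(l,W \right)} = \sqrt{\frac{104 + W}{2 l} + \frac{1}{W + 1 \cdot 2 W}} = \sqrt{\left(104 + W\right) \frac{1}{2 l} + \frac{1}{W + 2 W}} = \sqrt{\frac{104 + W}{2 l} + \frac{1}{3 W}} = \sqrt{\frac{1}{3 W} + \frac{104 + W}{2 l}}$)
$\frac{1}{q{\left(F,49 \right)} + 31096} = \frac{1}{\frac{\sqrt{6} \sqrt{\frac{2}{49} + \frac{3 \left(104 + 49\right)}{10}}}{6} + 31096} = \frac{1}{\frac{\sqrt{6} \sqrt{2 \cdot \frac{1}{49} + 3 \cdot \frac{1}{10} \cdot 153}}{6} + 31096} = \frac{1}{\frac{\sqrt{6} \sqrt{\frac{2}{49} + \frac{459}{10}}}{6} + 31096} = \frac{1}{\frac{\sqrt{6} \sqrt{\frac{22511}{490}}}{6} + 31096} = \frac{1}{\frac{\sqrt{6} \frac{\sqrt{225110}}{70}}{6} + 31096} = \frac{1}{\frac{\sqrt{337665}}{210} + 31096} = \frac{1}{31096 + \frac{\sqrt{337665}}{210}}$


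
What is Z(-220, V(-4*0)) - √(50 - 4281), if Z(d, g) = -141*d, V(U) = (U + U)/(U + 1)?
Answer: 31020 - I*√4231 ≈ 31020.0 - 65.046*I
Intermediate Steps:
V(U) = 2*U/(1 + U) (V(U) = (2*U)/(1 + U) = 2*U/(1 + U))
Z(-220, V(-4*0)) - √(50 - 4281) = -141*(-220) - √(50 - 4281) = 31020 - √(-4231) = 31020 - I*√4231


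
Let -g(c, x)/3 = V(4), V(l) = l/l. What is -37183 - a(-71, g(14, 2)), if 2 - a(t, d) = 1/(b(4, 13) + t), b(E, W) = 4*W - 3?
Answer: -818071/22 ≈ -37185.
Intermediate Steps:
V(l) = 1
g(c, x) = -3 (g(c, x) = -3*1 = -3)
b(E, W) = -3 + 4*W
a(t, d) = 2 - 1/(49 + t) (a(t, d) = 2 - 1/((-3 + 4*13) + t) = 2 - 1/((-3 + 52) + t) = 2 - 1/(49 + t))
-37183 - a(-71, g(14, 2)) = -37183 - (97 + 2*(-71))/(49 - 71) = -37183 - (97 - 142)/(-22) = -37183 - (-1)*(-45)/22 = -37183 - 1*45/22 = -37183 - 45/22 = -818071/22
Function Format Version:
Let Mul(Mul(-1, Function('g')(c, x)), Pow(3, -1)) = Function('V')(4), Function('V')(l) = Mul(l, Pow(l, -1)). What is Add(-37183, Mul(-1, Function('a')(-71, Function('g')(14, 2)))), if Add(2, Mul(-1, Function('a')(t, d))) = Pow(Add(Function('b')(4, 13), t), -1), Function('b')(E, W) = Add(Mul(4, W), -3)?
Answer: Rational(-818071, 22) ≈ -37185.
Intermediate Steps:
Function('V')(l) = 1
Function('g')(c, x) = -3 (Function('g')(c, x) = Mul(-3, 1) = -3)
Function('b')(E, W) = Add(-3, Mul(4, W))
Function('a')(t, d) = Add(2, Mul(-1, Pow(Add(49, t), -1))) (Function('a')(t, d) = Add(2, Mul(-1, Pow(Add(Add(-3, Mul(4, 13)), t), -1))) = Add(2, Mul(-1, Pow(Add(Add(-3, 52), t), -1))) = Add(2, Mul(-1, Pow(Add(49, t), -1))))
Add(-37183, Mul(-1, Function('a')(-71, Function('g')(14, 2)))) = Add(-37183, Mul(-1, Mul(Pow(Add(49, -71), -1), Add(97, Mul(2, -71))))) = Add(-37183, Mul(-1, Mul(Pow(-22, -1), Add(97, -142)))) = Add(-37183, Mul(-1, Mul(Rational(-1, 22), -45))) = Add(-37183, Mul(-1, Rational(45, 22))) = Add(-37183, Rational(-45, 22)) = Rational(-818071, 22)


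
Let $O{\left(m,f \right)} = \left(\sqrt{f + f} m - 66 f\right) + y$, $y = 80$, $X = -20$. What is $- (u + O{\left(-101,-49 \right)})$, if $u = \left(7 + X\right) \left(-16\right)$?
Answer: $-3522 + 707 i \sqrt{2} \approx -3522.0 + 999.85 i$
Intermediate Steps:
$O{\left(m,f \right)} = 80 - 66 f + m \sqrt{2} \sqrt{f}$ ($O{\left(m,f \right)} = \left(\sqrt{f + f} m - 66 f\right) + 80 = \left(\sqrt{2 f} m - 66 f\right) + 80 = \left(\sqrt{2} \sqrt{f} m - 66 f\right) + 80 = \left(m \sqrt{2} \sqrt{f} - 66 f\right) + 80 = \left(- 66 f + m \sqrt{2} \sqrt{f}\right) + 80 = 80 - 66 f + m \sqrt{2} \sqrt{f}$)
$u = 208$ ($u = \left(7 - 20\right) \left(-16\right) = \left(-13\right) \left(-16\right) = 208$)
$- (u + O{\left(-101,-49 \right)}) = - (208 - \left(-3314 + 101 \sqrt{2} \sqrt{-49}\right)) = - (208 + \left(80 + 3234 - 101 \sqrt{2} \cdot 7 i\right)) = - (208 + \left(80 + 3234 - 707 i \sqrt{2}\right)) = - (208 + \left(3314 - 707 i \sqrt{2}\right)) = - (3522 - 707 i \sqrt{2}) = -3522 + 707 i \sqrt{2}$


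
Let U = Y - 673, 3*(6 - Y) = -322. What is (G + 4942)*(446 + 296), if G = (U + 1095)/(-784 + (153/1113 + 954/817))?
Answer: 2609493577273240/711720861 ≈ 3.6665e+6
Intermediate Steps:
Y = 340/3 (Y = 6 - 1/3*(-322) = 6 + 322/3 = 340/3 ≈ 113.33)
U = -1679/3 (U = 340/3 - 673 = -1679/3 ≈ -559.67)
G = -486789842/711720861 (G = (-1679/3 + 1095)/(-784 + (153/1113 + 954/817)) = 1606/(3*(-784 + (153*(1/1113) + 954*(1/817)))) = 1606/(3*(-784 + (51/371 + 954/817))) = 1606/(3*(-784 + 395601/303107)) = 1606/(3*(-237240287/303107)) = (1606/3)*(-303107/237240287) = -486789842/711720861 ≈ -0.68396)
(G + 4942)*(446 + 296) = (-486789842/711720861 + 4942)*(446 + 296) = (3516837705220/711720861)*742 = 2609493577273240/711720861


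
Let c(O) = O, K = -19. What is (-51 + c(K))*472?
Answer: -33040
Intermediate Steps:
(-51 + c(K))*472 = (-51 - 19)*472 = -70*472 = -33040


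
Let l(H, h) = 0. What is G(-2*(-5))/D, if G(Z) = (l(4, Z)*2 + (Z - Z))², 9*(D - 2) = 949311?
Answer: 0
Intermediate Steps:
D = 105481 (D = 2 + (⅑)*949311 = 2 + 105479 = 105481)
G(Z) = 0 (G(Z) = (0*2 + (Z - Z))² = (0 + 0)² = 0² = 0)
G(-2*(-5))/D = 0/105481 = 0*(1/105481) = 0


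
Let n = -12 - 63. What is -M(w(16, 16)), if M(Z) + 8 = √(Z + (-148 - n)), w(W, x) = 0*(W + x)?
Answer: 8 - I*√73 ≈ 8.0 - 8.544*I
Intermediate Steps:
n = -75
w(W, x) = 0
M(Z) = -8 + √(-73 + Z) (M(Z) = -8 + √(Z + (-148 - 1*(-75))) = -8 + √(Z + (-148 + 75)) = -8 + √(Z - 73) = -8 + √(-73 + Z))
-M(w(16, 16)) = -(-8 + √(-73 + 0)) = -(-8 + √(-73)) = -(-8 + I*√73) = 8 - I*√73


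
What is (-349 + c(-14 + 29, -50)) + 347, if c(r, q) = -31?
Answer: -33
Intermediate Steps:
(-349 + c(-14 + 29, -50)) + 347 = (-349 - 31) + 347 = -380 + 347 = -33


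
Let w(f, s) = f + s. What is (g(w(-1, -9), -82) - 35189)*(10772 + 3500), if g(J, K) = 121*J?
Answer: -519486528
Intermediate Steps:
(g(w(-1, -9), -82) - 35189)*(10772 + 3500) = (121*(-1 - 9) - 35189)*(10772 + 3500) = (121*(-10) - 35189)*14272 = (-1210 - 35189)*14272 = -36399*14272 = -519486528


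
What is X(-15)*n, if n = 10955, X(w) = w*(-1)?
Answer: 164325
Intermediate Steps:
X(w) = -w
X(-15)*n = -1*(-15)*10955 = 15*10955 = 164325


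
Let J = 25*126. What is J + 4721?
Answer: 7871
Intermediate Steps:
J = 3150
J + 4721 = 3150 + 4721 = 7871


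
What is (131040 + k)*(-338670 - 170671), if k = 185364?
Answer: -161157529764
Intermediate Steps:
(131040 + k)*(-338670 - 170671) = (131040 + 185364)*(-338670 - 170671) = 316404*(-509341) = -161157529764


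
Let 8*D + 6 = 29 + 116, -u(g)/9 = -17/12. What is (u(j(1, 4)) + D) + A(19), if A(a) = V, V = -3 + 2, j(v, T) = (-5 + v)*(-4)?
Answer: 233/8 ≈ 29.125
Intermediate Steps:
j(v, T) = 20 - 4*v
V = -1
u(g) = 51/4 (u(g) = -(-153)/12 = -9*(-17/12) = 51/4)
A(a) = -1
D = 139/8 (D = -¾ + (29 + 116)/8 = -¾ + (⅛)*145 = -¾ + 145/8 = 139/8 ≈ 17.375)
(u(j(1, 4)) + D) + A(19) = (51/4 + 139/8) - 1 = 241/8 - 1 = 233/8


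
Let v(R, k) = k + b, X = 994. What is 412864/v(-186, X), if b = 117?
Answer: 412864/1111 ≈ 371.61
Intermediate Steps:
v(R, k) = 117 + k (v(R, k) = k + 117 = 117 + k)
412864/v(-186, X) = 412864/(117 + 994) = 412864/1111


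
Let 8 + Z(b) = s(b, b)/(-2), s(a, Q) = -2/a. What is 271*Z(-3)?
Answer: -6775/3 ≈ -2258.3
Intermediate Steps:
Z(b) = -8 + 1/b (Z(b) = -8 - 2/b/(-2) = -8 - 2/b*(-½) = -8 + 1/b)
271*Z(-3) = 271*(-8 + 1/(-3)) = 271*(-8 - ⅓) = 271*(-25/3) = -6775/3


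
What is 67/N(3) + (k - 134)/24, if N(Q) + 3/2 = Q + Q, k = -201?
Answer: 67/72 ≈ 0.93056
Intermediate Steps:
N(Q) = -3/2 + 2*Q (N(Q) = -3/2 + (Q + Q) = -3/2 + 2*Q)
67/N(3) + (k - 134)/24 = 67/(-3/2 + 2*3) + (-201 - 134)/24 = 67/(-3/2 + 6) - 335*1/24 = 67/(9/2) - 335/24 = 67*(2/9) - 335/24 = 134/9 - 335/24 = 67/72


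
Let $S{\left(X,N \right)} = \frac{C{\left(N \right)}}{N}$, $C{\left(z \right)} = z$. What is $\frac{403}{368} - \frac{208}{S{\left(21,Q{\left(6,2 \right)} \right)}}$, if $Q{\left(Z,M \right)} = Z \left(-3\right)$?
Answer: $- \frac{76141}{368} \approx -206.9$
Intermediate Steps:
$Q{\left(Z,M \right)} = - 3 Z$
$S{\left(X,N \right)} = 1$ ($S{\left(X,N \right)} = \frac{N}{N} = 1$)
$\frac{403}{368} - \frac{208}{S{\left(21,Q{\left(6,2 \right)} \right)}} = \frac{403}{368} - \frac{208}{1} = 403 \cdot \frac{1}{368} - 208 = \frac{403}{368} - 208 = - \frac{76141}{368}$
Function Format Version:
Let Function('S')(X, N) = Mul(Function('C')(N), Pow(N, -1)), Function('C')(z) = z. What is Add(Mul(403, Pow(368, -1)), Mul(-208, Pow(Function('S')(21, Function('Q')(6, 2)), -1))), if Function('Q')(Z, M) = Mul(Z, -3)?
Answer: Rational(-76141, 368) ≈ -206.90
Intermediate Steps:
Function('Q')(Z, M) = Mul(-3, Z)
Function('S')(X, N) = 1 (Function('S')(X, N) = Mul(N, Pow(N, -1)) = 1)
Add(Mul(403, Pow(368, -1)), Mul(-208, Pow(Function('S')(21, Function('Q')(6, 2)), -1))) = Add(Mul(403, Pow(368, -1)), Mul(-208, Pow(1, -1))) = Add(Mul(403, Rational(1, 368)), Mul(-208, 1)) = Add(Rational(403, 368), -208) = Rational(-76141, 368)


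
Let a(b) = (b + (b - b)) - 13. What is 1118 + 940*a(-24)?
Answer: -33662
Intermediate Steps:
a(b) = -13 + b (a(b) = (b + 0) - 13 = b - 13 = -13 + b)
1118 + 940*a(-24) = 1118 + 940*(-13 - 24) = 1118 + 940*(-37) = 1118 - 34780 = -33662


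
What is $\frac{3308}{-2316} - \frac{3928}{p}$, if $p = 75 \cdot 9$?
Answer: $- \frac{944179}{130275} \approx -7.2476$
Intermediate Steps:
$p = 675$
$\frac{3308}{-2316} - \frac{3928}{p} = \frac{3308}{-2316} - \frac{3928}{675} = 3308 \left(- \frac{1}{2316}\right) - \frac{3928}{675} = - \frac{827}{579} - \frac{3928}{675} = - \frac{944179}{130275}$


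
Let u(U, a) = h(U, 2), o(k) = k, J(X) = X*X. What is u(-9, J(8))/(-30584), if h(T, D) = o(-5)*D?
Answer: 5/15292 ≈ 0.00032697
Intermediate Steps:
J(X) = X**2
h(T, D) = -5*D
u(U, a) = -10 (u(U, a) = -5*2 = -10)
u(-9, J(8))/(-30584) = -10/(-30584) = -10*(-1/30584) = 5/15292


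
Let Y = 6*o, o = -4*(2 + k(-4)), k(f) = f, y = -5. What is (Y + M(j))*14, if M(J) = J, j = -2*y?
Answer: 812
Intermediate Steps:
j = 10 (j = -2*(-5) = 10)
o = 8 (o = -4*(2 - 4) = -4*(-2) = 8)
Y = 48 (Y = 6*8 = 48)
(Y + M(j))*14 = (48 + 10)*14 = 58*14 = 812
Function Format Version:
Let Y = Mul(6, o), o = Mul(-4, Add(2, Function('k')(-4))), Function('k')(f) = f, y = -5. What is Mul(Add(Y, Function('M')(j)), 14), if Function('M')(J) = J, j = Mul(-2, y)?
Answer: 812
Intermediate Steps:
j = 10 (j = Mul(-2, -5) = 10)
o = 8 (o = Mul(-4, Add(2, -4)) = Mul(-4, -2) = 8)
Y = 48 (Y = Mul(6, 8) = 48)
Mul(Add(Y, Function('M')(j)), 14) = Mul(Add(48, 10), 14) = Mul(58, 14) = 812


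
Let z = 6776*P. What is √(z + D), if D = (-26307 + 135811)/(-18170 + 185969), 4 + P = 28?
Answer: 8*√71545964787030/167799 ≈ 403.27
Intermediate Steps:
P = 24 (P = -4 + 28 = 24)
z = 162624 (z = 6776*24 = 162624)
D = 109504/167799 ≈ 0.65259
√(z + D) = √(162624 + 109504/167799) = √(27288254080/167799) = 8*√71545964787030/167799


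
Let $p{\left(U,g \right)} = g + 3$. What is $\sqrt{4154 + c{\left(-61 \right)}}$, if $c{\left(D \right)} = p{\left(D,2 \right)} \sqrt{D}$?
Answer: $\sqrt{4154 + 5 i \sqrt{61}} \approx 64.452 + 0.3029 i$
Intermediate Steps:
$p{\left(U,g \right)} = 3 + g$
$c{\left(D \right)} = 5 \sqrt{D}$ ($c{\left(D \right)} = \left(3 + 2\right) \sqrt{D} = 5 \sqrt{D}$)
$\sqrt{4154 + c{\left(-61 \right)}} = \sqrt{4154 + 5 \sqrt{-61}} = \sqrt{4154 + 5 i \sqrt{61}}$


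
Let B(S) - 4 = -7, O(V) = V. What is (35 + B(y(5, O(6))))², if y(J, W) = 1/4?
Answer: 1024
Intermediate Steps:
y(J, W) = ¼
B(S) = -3 (B(S) = 4 - 7 = -3)
(35 + B(y(5, O(6))))² = (35 - 3)² = 32² = 1024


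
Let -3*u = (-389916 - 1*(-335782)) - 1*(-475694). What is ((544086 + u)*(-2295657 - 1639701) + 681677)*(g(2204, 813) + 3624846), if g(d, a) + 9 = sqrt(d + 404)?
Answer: -5756879145258567987 - 6352704019804*sqrt(163) ≈ -5.7570e+18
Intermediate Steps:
g(d, a) = -9 + sqrt(404 + d) (g(d, a) = -9 + sqrt(d + 404) = -9 + sqrt(404 + d))
u = -140520 (u = -((-389916 - 1*(-335782)) - 1*(-475694))/3 = -((-389916 + 335782) + 475694)/3 = -(-54134 + 475694)/3 = -1/3*421560 = -140520)
((544086 + u)*(-2295657 - 1639701) + 681677)*(g(2204, 813) + 3624846) = ((544086 - 140520)*(-2295657 - 1639701) + 681677)*((-9 + sqrt(404 + 2204)) + 3624846) = (403566*(-3935358) + 681677)*((-9 + sqrt(2608)) + 3624846) = (-1588176686628 + 681677)*((-9 + 4*sqrt(163)) + 3624846) = -1588176004951*(3624837 + 4*sqrt(163)) = -5756879145258567987 - 6352704019804*sqrt(163)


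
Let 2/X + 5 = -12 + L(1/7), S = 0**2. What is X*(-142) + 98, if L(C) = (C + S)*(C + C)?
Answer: 95354/831 ≈ 114.75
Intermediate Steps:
S = 0
L(C) = 2*C**2 (L(C) = (C + 0)*(C + C) = C*(2*C) = 2*C**2)
X = -98/831 (X = 2/(-5 + (-12 + 2*(1/7)**2)) = 2/(-5 + (-12 + 2*(1/49))) = 2/(-5 + (-12 + 2/49)) = 2/(-5 - 586/49) = 2/(-831/49) = 2*(-49/831) = -98/831 ≈ -0.11793)
X*(-142) + 98 = -98/831*(-142) + 98 = 13916/831 + 98 = 95354/831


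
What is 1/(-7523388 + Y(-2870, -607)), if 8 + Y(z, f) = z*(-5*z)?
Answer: -1/48707896 ≈ -2.0531e-8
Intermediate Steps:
Y(z, f) = -8 - 5*z**2 (Y(z, f) = -8 + z*(-5*z) = -8 - 5*z**2)
1/(-7523388 + Y(-2870, -607)) = 1/(-7523388 + (-8 - 5*(-2870)**2)) = 1/(-7523388 + (-8 - 5*8236900)) = 1/(-7523388 + (-8 - 41184500)) = 1/(-7523388 - 41184508) = 1/(-48707896) = -1/48707896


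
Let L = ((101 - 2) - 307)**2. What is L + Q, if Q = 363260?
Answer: 406524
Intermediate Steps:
L = 43264 (L = (99 - 307)**2 = (-208)**2 = 43264)
L + Q = 43264 + 363260 = 406524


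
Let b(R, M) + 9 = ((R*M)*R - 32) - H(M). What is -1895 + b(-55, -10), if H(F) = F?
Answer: -32176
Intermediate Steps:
b(R, M) = -41 - M + M*R² (b(R, M) = -9 + (((R*M)*R - 32) - M) = -9 + (((M*R)*R - 32) - M) = -9 + ((M*R² - 32) - M) = -9 + ((-32 + M*R²) - M) = -9 + (-32 - M + M*R²) = -41 - M + M*R²)
-1895 + b(-55, -10) = -1895 + (-41 - 1*(-10) - 10*(-55)²) = -1895 + (-41 + 10 - 10*3025) = -1895 + (-41 + 10 - 30250) = -1895 - 30281 = -32176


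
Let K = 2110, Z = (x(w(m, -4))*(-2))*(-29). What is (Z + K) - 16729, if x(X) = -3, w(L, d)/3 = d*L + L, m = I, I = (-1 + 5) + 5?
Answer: -14793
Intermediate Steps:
I = 9 (I = 4 + 5 = 9)
m = 9
w(L, d) = 3*L + 3*L*d (w(L, d) = 3*(d*L + L) = 3*(L*d + L) = 3*(L + L*d) = 3*L + 3*L*d)
Z = -174 (Z = -3*(-2)*(-29) = 6*(-29) = -174)
(Z + K) - 16729 = (-174 + 2110) - 16729 = 1936 - 16729 = -14793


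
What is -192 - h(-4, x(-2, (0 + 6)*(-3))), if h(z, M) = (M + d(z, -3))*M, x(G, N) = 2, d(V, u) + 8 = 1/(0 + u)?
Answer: -538/3 ≈ -179.33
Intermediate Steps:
d(V, u) = -8 + 1/u (d(V, u) = -8 + 1/(0 + u) = -8 + 1/u)
h(z, M) = M*(-25/3 + M) (h(z, M) = (M + (-8 + 1/(-3)))*M = (M + (-8 - ⅓))*M = (M - 25/3)*M = (-25/3 + M)*M = M*(-25/3 + M))
-192 - h(-4, x(-2, (0 + 6)*(-3))) = -192 - 2*(-25 + 3*2)/3 = -192 - 2*(-25 + 6)/3 = -192 - 2*(-19)/3 = -192 - 1*(-38/3) = -192 + 38/3 = -538/3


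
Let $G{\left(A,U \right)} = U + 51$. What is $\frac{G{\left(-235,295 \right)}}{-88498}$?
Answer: $- \frac{173}{44249} \approx -0.0039097$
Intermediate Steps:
$G{\left(A,U \right)} = 51 + U$
$\frac{G{\left(-235,295 \right)}}{-88498} = \frac{51 + 295}{-88498} = 346 \left(- \frac{1}{88498}\right) = - \frac{173}{44249}$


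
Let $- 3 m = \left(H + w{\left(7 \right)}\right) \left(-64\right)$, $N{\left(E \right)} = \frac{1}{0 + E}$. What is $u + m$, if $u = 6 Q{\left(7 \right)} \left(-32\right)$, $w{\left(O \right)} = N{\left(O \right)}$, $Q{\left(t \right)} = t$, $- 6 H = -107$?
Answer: $- \frac{60512}{63} \approx -960.51$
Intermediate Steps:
$H = \frac{107}{6}$ ($H = \left(- \frac{1}{6}\right) \left(-107\right) = \frac{107}{6} \approx 17.833$)
$N{\left(E \right)} = \frac{1}{E}$
$w{\left(O \right)} = \frac{1}{O}$
$m = \frac{24160}{63}$ ($m = - \frac{\left(\frac{107}{6} + \frac{1}{7}\right) \left(-64\right)}{3} = - \frac{\frac{755}{42} \left(-64\right)}{3} = \left(- \frac{1}{3}\right) \left(- \frac{24160}{21}\right) = \frac{24160}{63} \approx 383.49$)
$u = -1344$ ($u = 6 \cdot 7 \left(-32\right) = 42 \left(-32\right) = -1344$)
$u + m = -1344 + \frac{24160}{63} = - \frac{60512}{63}$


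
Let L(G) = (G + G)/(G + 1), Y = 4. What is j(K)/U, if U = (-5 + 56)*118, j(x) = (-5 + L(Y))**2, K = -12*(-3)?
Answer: 17/8850 ≈ 0.0019209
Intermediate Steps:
L(G) = 2*G/(1 + G) (L(G) = (2*G)/(1 + G) = 2*G/(1 + G))
K = 36
j(x) = 289/25 (j(x) = (-5 + 2*4/(1 + 4))**2 = (-5 + 2*4/5)**2 = (-5 + 2*4*(1/5))**2 = (-5 + 8/5)**2 = (-17/5)**2 = 289/25)
U = 6018 (U = 51*118 = 6018)
j(K)/U = (289/25)/6018 = (289/25)*(1/6018) = 17/8850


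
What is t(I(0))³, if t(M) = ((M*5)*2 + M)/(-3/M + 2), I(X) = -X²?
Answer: 0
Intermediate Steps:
t(M) = 11*M/(2 - 3/M) (t(M) = ((5*M)*2 + M)/(2 - 3/M) = (10*M + M)/(2 - 3/M) = (11*M)/(2 - 3/M) = 11*M/(2 - 3/M))
t(I(0))³ = (11*(-1*0²)²/(-3 + 2*(-1*0²)))³ = (11*(-1*0)²/(-3 + 2*(-1*0)))³ = (11*0²/(-3 + 2*0))³ = (11*0/(-3 + 0))³ = (11*0/(-3))³ = (11*0*(-⅓))³ = 0³ = 0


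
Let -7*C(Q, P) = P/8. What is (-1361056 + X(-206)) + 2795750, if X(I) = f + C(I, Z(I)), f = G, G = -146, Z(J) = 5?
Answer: 80334683/56 ≈ 1.4345e+6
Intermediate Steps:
C(Q, P) = -P/56 (C(Q, P) = -P/(7*8) = -P/56)
f = -146
X(I) = -8181/56 (X(I) = -146 - 1/56*5 = -146 - 5/56 = -8181/56)
(-1361056 + X(-206)) + 2795750 = (-1361056 - 8181/56) + 2795750 = -76227317/56 + 2795750 = 80334683/56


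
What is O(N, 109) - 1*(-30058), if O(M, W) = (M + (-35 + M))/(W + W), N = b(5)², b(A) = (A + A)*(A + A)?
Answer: 6572609/218 ≈ 30150.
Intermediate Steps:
b(A) = 4*A² (b(A) = (2*A)*(2*A) = 4*A²)
N = 10000 (N = (4*5²)² = (4*25)² = 100² = 10000)
O(M, W) = (-35 + 2*M)/(2*W) (O(M, W) = (-35 + 2*M)/((2*W)) = (-35 + 2*M)*(1/(2*W)) = (-35 + 2*M)/(2*W))
O(N, 109) - 1*(-30058) = (-35/2 + 10000)/109 - 1*(-30058) = (1/109)*(19965/2) + 30058 = 19965/218 + 30058 = 6572609/218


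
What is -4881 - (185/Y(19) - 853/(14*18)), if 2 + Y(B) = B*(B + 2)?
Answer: -488022743/100044 ≈ -4878.1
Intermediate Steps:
Y(B) = -2 + B*(2 + B) (Y(B) = -2 + B*(B + 2) = -2 + B*(2 + B))
-4881 - (185/Y(19) - 853/(14*18)) = -4881 - (185/(-2 + 19**2 + 2*19) - 853/(14*18)) = -4881 - (185/(-2 + 361 + 38) - 853/252) = -4881 - (185/397 - 853*1/252) = -4881 - (185*(1/397) - 853/252) = -4881 - (185/397 - 853/252) = -4881 - 1*(-292021/100044) = -4881 + 292021/100044 = -488022743/100044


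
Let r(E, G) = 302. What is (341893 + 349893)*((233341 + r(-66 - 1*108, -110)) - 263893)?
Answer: -20926526500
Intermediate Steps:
(341893 + 349893)*((233341 + r(-66 - 1*108, -110)) - 263893) = (341893 + 349893)*((233341 + 302) - 263893) = 691786*(233643 - 263893) = 691786*(-30250) = -20926526500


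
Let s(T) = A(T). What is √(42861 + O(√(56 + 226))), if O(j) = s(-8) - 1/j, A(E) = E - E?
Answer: √(3408478164 - 282*√282)/282 ≈ 207.03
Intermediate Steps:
A(E) = 0
s(T) = 0
O(j) = -1/j (O(j) = 0 - 1/j = -1/j)
√(42861 + O(√(56 + 226))) = √(42861 - 1/(√(56 + 226))) = √(42861 - 1/(√282)) = √(42861 - √282/282)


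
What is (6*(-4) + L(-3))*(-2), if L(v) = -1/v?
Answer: 142/3 ≈ 47.333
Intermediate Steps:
(6*(-4) + L(-3))*(-2) = (6*(-4) - 1/(-3))*(-2) = (-24 - 1*(-⅓))*(-2) = (-24 + ⅓)*(-2) = -71/3*(-2) = 142/3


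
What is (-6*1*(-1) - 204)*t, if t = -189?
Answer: 37422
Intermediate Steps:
(-6*1*(-1) - 204)*t = (-6*1*(-1) - 204)*(-189) = (-6*(-1) - 204)*(-189) = (6 - 204)*(-189) = -198*(-189) = 37422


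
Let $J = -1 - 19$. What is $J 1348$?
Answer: $-26960$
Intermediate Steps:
$J = -20$ ($J = -1 - 19 = -20$)
$J 1348 = \left(-20\right) 1348 = -26960$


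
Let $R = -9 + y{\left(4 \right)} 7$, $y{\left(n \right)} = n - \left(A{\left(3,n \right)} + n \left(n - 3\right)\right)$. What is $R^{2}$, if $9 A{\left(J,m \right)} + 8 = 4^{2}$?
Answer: $\frac{18769}{81} \approx 231.72$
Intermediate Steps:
$A{\left(J,m \right)} = \frac{8}{9}$ ($A{\left(J,m \right)} = - \frac{8}{9} + \frac{4^{2}}{9} = - \frac{8}{9} + \frac{1}{9} \cdot 16 = - \frac{8}{9} + \frac{16}{9} = \frac{8}{9}$)
$y{\left(n \right)} = - \frac{8}{9} + n - n \left(-3 + n\right)$ ($y{\left(n \right)} = n - \left(\frac{8}{9} + n \left(n - 3\right)\right) = n - \left(\frac{8}{9} + n \left(-3 + n\right)\right) = - \frac{8}{9} + n - n \left(-3 + n\right)$)
$R = - \frac{137}{9}$ ($R = -9 + \left(- \frac{8}{9} - 4^{2} + 4 \cdot 4\right) 7 = -9 + \left(- \frac{8}{9} - 16 + 16\right) 7 = -9 - \frac{56}{9} = - \frac{137}{9} \approx -15.222$)
$R^{2} = \left(- \frac{137}{9}\right)^{2} = \frac{18769}{81}$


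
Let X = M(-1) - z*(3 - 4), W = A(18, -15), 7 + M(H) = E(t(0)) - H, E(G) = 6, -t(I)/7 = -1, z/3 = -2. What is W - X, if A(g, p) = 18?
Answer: 24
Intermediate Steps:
z = -6 (z = 3*(-2) = -6)
t(I) = 7 (t(I) = -7*(-1) = 7)
M(H) = -1 - H (M(H) = -7 + (6 - H) = -1 - H)
W = 18
X = -6 (X = (-1 - 1*(-1)) - (-6)*(3 - 4) = (-1 + 1) - (-6)*(-1) = 0 - 1*6 = 0 - 6 = -6)
W - X = 18 - 1*(-6) = 18 + 6 = 24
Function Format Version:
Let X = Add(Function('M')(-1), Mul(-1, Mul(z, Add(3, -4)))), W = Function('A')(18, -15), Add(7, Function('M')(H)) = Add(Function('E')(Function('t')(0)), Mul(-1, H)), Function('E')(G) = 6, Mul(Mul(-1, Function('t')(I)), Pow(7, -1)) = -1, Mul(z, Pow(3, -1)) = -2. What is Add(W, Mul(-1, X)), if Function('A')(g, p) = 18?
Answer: 24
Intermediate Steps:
z = -6 (z = Mul(3, -2) = -6)
Function('t')(I) = 7 (Function('t')(I) = Mul(-7, -1) = 7)
Function('M')(H) = Add(-1, Mul(-1, H)) (Function('M')(H) = Add(-7, Add(6, Mul(-1, H))) = Add(-1, Mul(-1, H)))
W = 18
X = -6 (X = Add(Add(-1, Mul(-1, -1)), Mul(-1, Mul(-6, Add(3, -4)))) = Add(Add(-1, 1), Mul(-1, Mul(-6, -1))) = Add(0, Mul(-1, 6)) = Add(0, -6) = -6)
Add(W, Mul(-1, X)) = Add(18, Mul(-1, -6)) = Add(18, 6) = 24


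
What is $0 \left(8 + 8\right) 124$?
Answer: $0$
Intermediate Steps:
$0 \left(8 + 8\right) 124 = 0 \cdot 16 \cdot 124 = 0 \cdot 124 = 0$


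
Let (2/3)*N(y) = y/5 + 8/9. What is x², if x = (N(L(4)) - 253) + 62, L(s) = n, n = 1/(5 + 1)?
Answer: 129436129/3600 ≈ 35955.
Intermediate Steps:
n = ⅙ (n = 1/6 = ⅙ ≈ 0.16667)
L(s) = ⅙
N(y) = 4/3 + 3*y/10 (N(y) = 3*(y/5 + 8/9)/2 = 3*(8/9 + y/5)/2 = 4/3 + 3*y/10)
x = -11377/60 (x = ((4/3 + (3/10)*(⅙)) - 253) + 62 = ((4/3 + 1/20) - 253) + 62 = (83/60 - 253) + 62 = -15097/60 + 62 = -11377/60 ≈ -189.62)
x² = (-11377/60)² = 129436129/3600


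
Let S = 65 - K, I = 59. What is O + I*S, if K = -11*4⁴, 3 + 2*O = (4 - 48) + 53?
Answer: 169982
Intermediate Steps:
O = 3 (O = -3/2 + ((4 - 48) + 53)/2 = -3/2 + (-44 + 53)/2 = -3/2 + (½)*9 = -3/2 + 9/2 = 3)
K = -2816 (K = -11*256 = -2816)
S = 2881 (S = 65 - 1*(-2816) = 65 + 2816 = 2881)
O + I*S = 3 + 59*2881 = 3 + 169979 = 169982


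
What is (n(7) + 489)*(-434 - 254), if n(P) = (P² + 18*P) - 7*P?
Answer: -423120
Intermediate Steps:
n(P) = P² + 11*P
(n(7) + 489)*(-434 - 254) = (7*(11 + 7) + 489)*(-434 - 254) = (7*18 + 489)*(-688) = (126 + 489)*(-688) = 615*(-688) = -423120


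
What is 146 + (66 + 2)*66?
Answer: 4634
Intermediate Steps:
146 + (66 + 2)*66 = 146 + 68*66 = 146 + 4488 = 4634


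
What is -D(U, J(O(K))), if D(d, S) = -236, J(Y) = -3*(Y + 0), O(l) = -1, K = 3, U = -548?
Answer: 236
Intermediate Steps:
J(Y) = -3*Y
-D(U, J(O(K))) = -1*(-236) = 236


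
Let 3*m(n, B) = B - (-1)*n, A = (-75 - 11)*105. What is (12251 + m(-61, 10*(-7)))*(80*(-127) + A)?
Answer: -702776180/3 ≈ -2.3426e+8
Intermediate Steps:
A = -9030 (A = -86*105 = -9030)
m(n, B) = B/3 + n/3 (m(n, B) = (B - (-1)*n)/3 = (B + n)/3 = B/3 + n/3)
(12251 + m(-61, 10*(-7)))*(80*(-127) + A) = (12251 + ((10*(-7))/3 + (⅓)*(-61)))*(80*(-127) - 9030) = (12251 + ((⅓)*(-70) - 61/3))*(-10160 - 9030) = (12251 + (-70/3 - 61/3))*(-19190) = (12251 - 131/3)*(-19190) = (36622/3)*(-19190) = -702776180/3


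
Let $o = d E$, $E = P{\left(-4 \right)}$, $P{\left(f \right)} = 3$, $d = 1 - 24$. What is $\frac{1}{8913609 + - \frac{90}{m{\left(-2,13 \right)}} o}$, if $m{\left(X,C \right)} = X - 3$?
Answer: $\frac{1}{8912367} \approx 1.122 \cdot 10^{-7}$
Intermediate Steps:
$d = -23$ ($d = 1 - 24 = -23$)
$m{\left(X,C \right)} = -3 + X$
$E = 3$
$o = -69$ ($o = \left(-23\right) 3 = -69$)
$\frac{1}{8913609 + - \frac{90}{m{\left(-2,13 \right)}} o} = \frac{1}{8913609 + - \frac{90}{-3 - 2} \left(-69\right)} = \frac{1}{8913609 + - \frac{90}{-5} \left(-69\right)} = \frac{1}{8913609 + \left(-90\right) \left(- \frac{1}{5}\right) \left(-69\right)} = \frac{1}{8913609 + 18 \left(-69\right)} = \frac{1}{8913609 - 1242} = \frac{1}{8912367}$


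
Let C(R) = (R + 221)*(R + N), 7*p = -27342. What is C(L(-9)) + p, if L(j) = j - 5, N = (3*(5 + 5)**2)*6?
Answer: 365796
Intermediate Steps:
N = 1800 (N = (3*10**2)*6 = (3*100)*6 = 300*6 = 1800)
L(j) = -5 + j
p = -3906 (p = (1/7)*(-27342) = -3906)
C(R) = (221 + R)*(1800 + R) (C(R) = (R + 221)*(R + 1800) = (221 + R)*(1800 + R))
C(L(-9)) + p = (397800 + (-5 - 9)**2 + 2021*(-5 - 9)) - 3906 = (397800 + (-14)**2 + 2021*(-14)) - 3906 = (397800 + 196 - 28294) - 3906 = 369702 - 3906 = 365796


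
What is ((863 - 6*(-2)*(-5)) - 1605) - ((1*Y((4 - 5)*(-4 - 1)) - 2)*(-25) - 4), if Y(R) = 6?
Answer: -698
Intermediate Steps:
((863 - 6*(-2)*(-5)) - 1605) - ((1*Y((4 - 5)*(-4 - 1)) - 2)*(-25) - 4) = ((863 - 6*(-2)*(-5)) - 1605) - ((1*6 - 2)*(-25) - 4) = ((863 + 12*(-5)) - 1605) - ((6 - 2)*(-25) - 4) = ((863 - 60) - 1605) - (4*(-25) - 4) = (803 - 1605) - (-100 - 4) = -802 - 1*(-104) = -802 + 104 = -698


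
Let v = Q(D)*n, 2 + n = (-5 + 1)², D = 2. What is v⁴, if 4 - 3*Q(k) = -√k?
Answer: 17364032/81 + 1229312*√2/9 ≈ 4.0754e+5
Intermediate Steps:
Q(k) = 4/3 + √k/3 (Q(k) = 4/3 - (-1)*√k/3 = 4/3 + √k/3)
n = 14 (n = -2 + (-5 + 1)² = -2 + (-4)² = -2 + 16 = 14)
v = 56/3 + 14*√2/3 (v = (4/3 + √2/3)*14 = 56/3 + 14*√2/3 ≈ 25.266)
v⁴ = (56/3 + 14*√2/3)⁴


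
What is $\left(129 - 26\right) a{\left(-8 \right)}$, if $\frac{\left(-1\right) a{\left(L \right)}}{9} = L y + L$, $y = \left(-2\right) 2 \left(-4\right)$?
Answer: $126072$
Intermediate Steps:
$y = 16$ ($y = \left(-4\right) \left(-4\right) = 16$)
$a{\left(L \right)} = - 153 L$ ($a{\left(L \right)} = - 9 \left(L 16 + L\right) = - 9 \left(16 L + L\right) = - 9 \cdot 17 L = - 153 L$)
$\left(129 - 26\right) a{\left(-8 \right)} = \left(129 - 26\right) \left(\left(-153\right) \left(-8\right)\right) = 103 \cdot 1224 = 126072$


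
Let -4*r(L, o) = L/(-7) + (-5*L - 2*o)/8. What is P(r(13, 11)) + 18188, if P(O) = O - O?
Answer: 18188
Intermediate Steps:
r(L, o) = o/16 + 43*L/224 (r(L, o) = -(L/(-7) + (-5*L - 2*o)/8)/4 = -(L*(-1/7) + (-5*L - 2*o)*(1/8))/4 = -(-L/7 + (-5*L/8 - o/4))/4 = -(-43*L/56 - o/4)/4 = o/16 + 43*L/224)
P(O) = 0
P(r(13, 11)) + 18188 = 0 + 18188 = 18188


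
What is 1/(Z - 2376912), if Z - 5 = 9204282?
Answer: 1/6827375 ≈ 1.4647e-7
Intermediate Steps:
Z = 9204287 (Z = 5 + 9204282 = 9204287)
1/(Z - 2376912) = 1/(9204287 - 2376912) = 1/6827375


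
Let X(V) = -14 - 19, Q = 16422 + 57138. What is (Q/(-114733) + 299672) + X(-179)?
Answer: 34378407827/114733 ≈ 2.9964e+5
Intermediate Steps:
Q = 73560
X(V) = -33
(Q/(-114733) + 299672) + X(-179) = (73560/(-114733) + 299672) - 33 = (73560*(-1/114733) + 299672) - 33 = (-73560/114733 + 299672) - 33 = 34382194016/114733 - 33 = 34378407827/114733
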